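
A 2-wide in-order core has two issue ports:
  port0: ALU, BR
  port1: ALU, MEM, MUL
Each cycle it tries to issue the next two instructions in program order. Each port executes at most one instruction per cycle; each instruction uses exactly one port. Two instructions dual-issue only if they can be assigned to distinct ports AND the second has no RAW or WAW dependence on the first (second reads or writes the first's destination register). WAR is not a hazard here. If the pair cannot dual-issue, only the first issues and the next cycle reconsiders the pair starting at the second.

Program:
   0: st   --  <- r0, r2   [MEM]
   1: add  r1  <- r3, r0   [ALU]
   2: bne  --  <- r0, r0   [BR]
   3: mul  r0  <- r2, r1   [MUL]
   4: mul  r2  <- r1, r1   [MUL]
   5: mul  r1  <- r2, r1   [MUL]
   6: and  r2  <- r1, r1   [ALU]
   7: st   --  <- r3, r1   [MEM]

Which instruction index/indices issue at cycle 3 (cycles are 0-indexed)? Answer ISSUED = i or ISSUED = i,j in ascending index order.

t=0 i0,i1:st.MEM add.ALU ; dual
t=1 i2,i3:bne.BR mul.MUL ; dual
t=2 i4:mul.MUL ; no-port MUL/MUL
t=3 i5:mul.MUL ; RAW r1
t=4 i6,i7:and.ALU st.MEM ; dual

ISSUED = 5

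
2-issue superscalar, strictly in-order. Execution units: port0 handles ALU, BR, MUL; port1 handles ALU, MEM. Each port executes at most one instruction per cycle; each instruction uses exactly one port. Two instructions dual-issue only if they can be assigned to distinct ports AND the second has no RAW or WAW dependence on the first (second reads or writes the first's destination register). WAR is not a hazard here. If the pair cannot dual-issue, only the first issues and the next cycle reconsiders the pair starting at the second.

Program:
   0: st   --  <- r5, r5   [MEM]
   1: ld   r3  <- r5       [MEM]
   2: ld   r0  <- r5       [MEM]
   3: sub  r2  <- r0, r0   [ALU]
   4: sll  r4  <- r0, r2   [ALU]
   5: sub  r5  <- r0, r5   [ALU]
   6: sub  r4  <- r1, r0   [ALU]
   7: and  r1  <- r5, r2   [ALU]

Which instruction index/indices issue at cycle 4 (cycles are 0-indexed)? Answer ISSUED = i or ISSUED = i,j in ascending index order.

0. st @i0  | no-port MEM/MEM
1. ld @i1  | no-port MEM/MEM
2. ld @i2  | RAW r0
3. sub @i3  | RAW r2
4. sll+sub @i4/i5  | dual
5. sub+and @i6/i7  | dual

ISSUED = 4,5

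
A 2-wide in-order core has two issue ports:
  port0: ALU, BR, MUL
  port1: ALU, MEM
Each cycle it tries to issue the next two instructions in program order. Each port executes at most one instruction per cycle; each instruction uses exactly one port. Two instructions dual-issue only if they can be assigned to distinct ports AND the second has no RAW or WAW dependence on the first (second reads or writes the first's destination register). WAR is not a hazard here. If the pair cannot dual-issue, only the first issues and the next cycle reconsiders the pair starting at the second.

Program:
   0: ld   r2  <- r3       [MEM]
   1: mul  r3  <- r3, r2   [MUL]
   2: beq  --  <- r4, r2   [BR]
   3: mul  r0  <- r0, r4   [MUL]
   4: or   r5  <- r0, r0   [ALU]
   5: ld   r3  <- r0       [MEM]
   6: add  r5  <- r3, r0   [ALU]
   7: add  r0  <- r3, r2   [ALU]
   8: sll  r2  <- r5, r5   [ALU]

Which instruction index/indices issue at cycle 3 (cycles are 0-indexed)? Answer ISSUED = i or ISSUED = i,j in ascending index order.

c0: i0 ld  RAW r2
c1: i1 mul  no-port MUL/BR
c2: i2 beq  no-port BR/MUL
c3: i3 mul  RAW r0
c4: i4/i5 or+ld  pair
c5: i6/i7 add+add  pair
c6: i8 sll  tail

ISSUED = 3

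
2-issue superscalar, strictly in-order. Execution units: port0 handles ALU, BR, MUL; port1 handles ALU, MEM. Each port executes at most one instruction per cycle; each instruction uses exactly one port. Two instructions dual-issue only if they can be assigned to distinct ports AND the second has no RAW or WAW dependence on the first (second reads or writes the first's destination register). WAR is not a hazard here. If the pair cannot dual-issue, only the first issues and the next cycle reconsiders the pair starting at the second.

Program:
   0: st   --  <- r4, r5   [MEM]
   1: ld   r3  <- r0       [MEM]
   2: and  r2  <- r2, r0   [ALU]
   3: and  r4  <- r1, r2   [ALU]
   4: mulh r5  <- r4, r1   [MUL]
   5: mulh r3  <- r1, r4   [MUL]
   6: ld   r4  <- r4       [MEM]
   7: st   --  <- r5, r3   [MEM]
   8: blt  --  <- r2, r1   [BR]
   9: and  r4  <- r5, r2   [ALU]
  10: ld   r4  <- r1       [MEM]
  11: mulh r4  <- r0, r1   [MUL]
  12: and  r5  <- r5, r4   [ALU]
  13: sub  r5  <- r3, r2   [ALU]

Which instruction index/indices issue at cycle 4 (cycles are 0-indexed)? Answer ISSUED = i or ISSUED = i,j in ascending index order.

[0] i0  st  -- no-port MEM/MEM
[1] i1&i2  ld;and  -- 2-wide
[2] i3  and  -- RAW r4
[3] i4  mulh  -- no-port MUL/MUL
[4] i5&i6  mulh;ld  -- 2-wide
[5] i7&i8  st;blt  -- 2-wide
[6] i9  and  -- WAW r4
[7] i10  ld  -- WAW r4
[8] i11  mulh  -- RAW r4
[9] i12  and  -- WAW r5
[10] i13  sub  -- tail

ISSUED = 5,6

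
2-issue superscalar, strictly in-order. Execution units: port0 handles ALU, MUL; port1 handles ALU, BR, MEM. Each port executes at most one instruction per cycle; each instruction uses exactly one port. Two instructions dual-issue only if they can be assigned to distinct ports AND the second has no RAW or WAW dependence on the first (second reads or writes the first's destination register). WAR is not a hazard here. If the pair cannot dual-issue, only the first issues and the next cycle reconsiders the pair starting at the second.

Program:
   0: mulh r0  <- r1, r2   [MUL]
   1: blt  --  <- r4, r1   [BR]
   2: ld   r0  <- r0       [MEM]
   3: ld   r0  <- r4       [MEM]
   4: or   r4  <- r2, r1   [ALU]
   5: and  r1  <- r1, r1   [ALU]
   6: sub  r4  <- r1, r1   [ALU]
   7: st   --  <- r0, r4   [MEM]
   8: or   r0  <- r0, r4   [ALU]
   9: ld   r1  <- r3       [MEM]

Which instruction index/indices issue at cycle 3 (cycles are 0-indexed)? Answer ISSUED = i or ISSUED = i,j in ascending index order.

c0: i0,i1 mulh.MUL;blt.BR  2-wide
c1: i2 ld.MEM  no-port MEM/MEM
c2: i3,i4 ld.MEM;or.ALU  2-wide
c3: i5 and.ALU  RAW r1
c4: i6 sub.ALU  RAW r4
c5: i7,i8 st.MEM;or.ALU  2-wide
c6: i9 ld.MEM  tail

ISSUED = 5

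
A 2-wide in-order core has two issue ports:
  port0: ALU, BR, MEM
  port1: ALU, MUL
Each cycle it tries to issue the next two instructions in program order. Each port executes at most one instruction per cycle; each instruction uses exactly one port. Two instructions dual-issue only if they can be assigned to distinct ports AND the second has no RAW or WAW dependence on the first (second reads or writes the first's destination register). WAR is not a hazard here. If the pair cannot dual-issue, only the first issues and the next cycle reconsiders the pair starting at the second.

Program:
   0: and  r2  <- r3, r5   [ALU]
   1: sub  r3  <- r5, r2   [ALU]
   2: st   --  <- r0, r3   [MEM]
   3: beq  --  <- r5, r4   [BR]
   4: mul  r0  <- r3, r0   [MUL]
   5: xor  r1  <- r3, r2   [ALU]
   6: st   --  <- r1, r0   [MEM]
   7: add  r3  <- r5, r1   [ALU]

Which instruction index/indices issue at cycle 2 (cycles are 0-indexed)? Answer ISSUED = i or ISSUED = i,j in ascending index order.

[0] i0  and  -- RAW r2
[1] i1  sub  -- RAW r3
[2] i2  st  -- no-port MEM/BR
[3] i3+i4  beq+mul  -- dual
[4] i5  xor  -- RAW r1
[5] i6+i7  st+add  -- dual

ISSUED = 2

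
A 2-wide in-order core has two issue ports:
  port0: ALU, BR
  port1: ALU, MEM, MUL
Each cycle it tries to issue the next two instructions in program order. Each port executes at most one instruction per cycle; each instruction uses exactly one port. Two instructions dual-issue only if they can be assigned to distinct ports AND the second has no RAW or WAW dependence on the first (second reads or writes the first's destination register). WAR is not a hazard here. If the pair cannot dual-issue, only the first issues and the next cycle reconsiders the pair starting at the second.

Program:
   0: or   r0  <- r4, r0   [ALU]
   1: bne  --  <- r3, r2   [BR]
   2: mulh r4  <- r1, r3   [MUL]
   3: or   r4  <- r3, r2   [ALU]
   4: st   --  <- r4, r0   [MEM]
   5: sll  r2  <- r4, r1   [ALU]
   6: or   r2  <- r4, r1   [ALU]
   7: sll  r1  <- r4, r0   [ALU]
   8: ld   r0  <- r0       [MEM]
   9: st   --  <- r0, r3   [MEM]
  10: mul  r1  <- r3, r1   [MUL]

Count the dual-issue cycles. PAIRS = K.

#0 head=0: or.ALU;bne.BR i0+i1 2-wide
#1 head=2: mulh.MUL i2 WAW r4
#2 head=3: or.ALU i3 RAW r4
#3 head=4: st.MEM;sll.ALU i4+i5 2-wide
#4 head=6: or.ALU;sll.ALU i6+i7 2-wide
#5 head=8: ld.MEM i8 no-port MEM/MEM
#6 head=9: st.MEM i9 no-port MEM/MUL
#7 head=10: mul.MUL i10 tail

PAIRS = 3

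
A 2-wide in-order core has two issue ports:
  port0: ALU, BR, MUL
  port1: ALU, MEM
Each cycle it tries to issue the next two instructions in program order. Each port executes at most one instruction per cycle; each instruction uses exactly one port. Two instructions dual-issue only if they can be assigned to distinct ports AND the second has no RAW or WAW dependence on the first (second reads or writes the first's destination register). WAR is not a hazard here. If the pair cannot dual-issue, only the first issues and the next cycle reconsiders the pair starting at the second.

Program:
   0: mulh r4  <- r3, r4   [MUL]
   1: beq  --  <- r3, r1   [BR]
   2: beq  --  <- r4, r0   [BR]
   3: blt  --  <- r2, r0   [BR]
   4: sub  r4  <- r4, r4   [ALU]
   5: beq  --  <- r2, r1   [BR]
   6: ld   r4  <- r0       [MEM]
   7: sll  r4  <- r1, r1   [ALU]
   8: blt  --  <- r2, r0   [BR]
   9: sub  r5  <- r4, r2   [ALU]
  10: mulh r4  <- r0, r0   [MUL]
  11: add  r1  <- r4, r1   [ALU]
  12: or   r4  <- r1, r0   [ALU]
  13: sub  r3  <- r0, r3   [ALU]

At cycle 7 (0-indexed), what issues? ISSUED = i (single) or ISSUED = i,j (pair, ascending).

ISSUED = 11

c0: i0 mulh  no-port MUL/BR
c1: i1 beq  no-port BR/BR
c2: i2 beq  no-port BR/BR
c3: i3,i4 blt/sub  dual
c4: i5,i6 beq/ld  dual
c5: i7,i8 sll/blt  dual
c6: i9,i10 sub/mulh  dual
c7: i11 add  RAW r1
c8: i12,i13 or/sub  dual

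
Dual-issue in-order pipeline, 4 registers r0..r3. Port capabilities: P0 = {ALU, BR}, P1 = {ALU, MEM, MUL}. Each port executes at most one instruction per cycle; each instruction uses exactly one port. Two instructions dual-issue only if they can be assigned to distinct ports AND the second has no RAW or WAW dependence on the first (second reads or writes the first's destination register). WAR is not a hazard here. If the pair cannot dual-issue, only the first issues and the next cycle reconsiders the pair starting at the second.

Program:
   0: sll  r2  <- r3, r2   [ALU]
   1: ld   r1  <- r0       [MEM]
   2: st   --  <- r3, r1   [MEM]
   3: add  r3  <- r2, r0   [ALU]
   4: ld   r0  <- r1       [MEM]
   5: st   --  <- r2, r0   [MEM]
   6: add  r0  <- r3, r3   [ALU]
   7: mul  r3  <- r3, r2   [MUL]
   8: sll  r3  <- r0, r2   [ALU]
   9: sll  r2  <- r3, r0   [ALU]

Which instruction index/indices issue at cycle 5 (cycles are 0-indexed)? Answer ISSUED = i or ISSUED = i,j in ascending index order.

t=0 i0/i1:sll;ld ; 2-wide
t=1 i2/i3:st;add ; 2-wide
t=2 i4:ld ; no-port MEM/MEM
t=3 i5/i6:st;add ; 2-wide
t=4 i7:mul ; WAW r3
t=5 i8:sll ; RAW r3
t=6 i9:sll ; tail

ISSUED = 8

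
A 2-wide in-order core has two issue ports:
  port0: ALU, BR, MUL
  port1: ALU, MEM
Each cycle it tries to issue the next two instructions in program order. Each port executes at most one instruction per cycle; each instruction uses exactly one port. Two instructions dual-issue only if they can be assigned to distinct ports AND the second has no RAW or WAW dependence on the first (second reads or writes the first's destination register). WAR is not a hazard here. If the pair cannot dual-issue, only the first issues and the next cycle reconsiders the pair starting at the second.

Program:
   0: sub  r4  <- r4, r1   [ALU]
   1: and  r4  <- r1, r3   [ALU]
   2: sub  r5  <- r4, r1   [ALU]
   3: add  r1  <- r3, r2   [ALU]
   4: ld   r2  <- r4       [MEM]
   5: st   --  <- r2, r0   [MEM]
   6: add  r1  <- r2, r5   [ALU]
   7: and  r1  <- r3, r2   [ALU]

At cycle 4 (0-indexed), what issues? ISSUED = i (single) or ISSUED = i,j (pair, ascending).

c0: i0 sub.ALU  WAW r4
c1: i1 and.ALU  RAW r4
c2: i2/i3 sub.ALU add.ALU  pair
c3: i4 ld.MEM  no-port MEM/MEM
c4: i5/i6 st.MEM add.ALU  pair
c5: i7 and.ALU  tail

ISSUED = 5,6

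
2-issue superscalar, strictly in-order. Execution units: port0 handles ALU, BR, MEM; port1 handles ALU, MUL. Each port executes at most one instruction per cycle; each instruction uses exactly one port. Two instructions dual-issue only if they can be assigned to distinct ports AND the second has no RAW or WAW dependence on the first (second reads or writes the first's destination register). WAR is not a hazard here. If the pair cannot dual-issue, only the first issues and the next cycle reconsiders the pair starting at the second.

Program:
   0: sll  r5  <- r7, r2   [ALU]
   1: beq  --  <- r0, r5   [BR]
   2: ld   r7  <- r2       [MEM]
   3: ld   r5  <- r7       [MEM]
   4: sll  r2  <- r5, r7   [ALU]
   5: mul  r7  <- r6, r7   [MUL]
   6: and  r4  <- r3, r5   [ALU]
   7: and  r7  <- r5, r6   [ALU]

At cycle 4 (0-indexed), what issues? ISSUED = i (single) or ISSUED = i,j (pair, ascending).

[0] i0  sll.ALU  -- RAW r5
[1] i1  beq.BR  -- no-port BR/MEM
[2] i2  ld.MEM  -- no-port MEM/MEM
[3] i3  ld.MEM  -- RAW r5
[4] i4&i5  sll.ALU/mul.MUL  -- 2-wide
[5] i6&i7  and.ALU/and.ALU  -- 2-wide

ISSUED = 4,5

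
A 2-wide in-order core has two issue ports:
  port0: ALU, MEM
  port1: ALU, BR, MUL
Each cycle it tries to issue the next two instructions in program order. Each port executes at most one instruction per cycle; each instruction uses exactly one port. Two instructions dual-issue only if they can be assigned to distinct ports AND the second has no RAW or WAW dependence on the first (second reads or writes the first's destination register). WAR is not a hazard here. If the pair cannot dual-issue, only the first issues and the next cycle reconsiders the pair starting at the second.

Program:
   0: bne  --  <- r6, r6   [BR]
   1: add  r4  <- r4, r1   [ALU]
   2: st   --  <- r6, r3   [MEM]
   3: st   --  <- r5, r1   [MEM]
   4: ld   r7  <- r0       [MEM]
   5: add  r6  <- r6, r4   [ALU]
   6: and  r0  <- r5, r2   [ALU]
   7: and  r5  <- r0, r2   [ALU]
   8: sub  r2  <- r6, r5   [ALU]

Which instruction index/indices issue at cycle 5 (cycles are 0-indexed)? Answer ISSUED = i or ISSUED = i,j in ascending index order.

ISSUED = 7

0. bne;add @i0&i1  | 2-wide
1. st @i2  | no-port MEM/MEM
2. st @i3  | no-port MEM/MEM
3. ld;add @i4&i5  | 2-wide
4. and @i6  | RAW r0
5. and @i7  | RAW r5
6. sub @i8  | tail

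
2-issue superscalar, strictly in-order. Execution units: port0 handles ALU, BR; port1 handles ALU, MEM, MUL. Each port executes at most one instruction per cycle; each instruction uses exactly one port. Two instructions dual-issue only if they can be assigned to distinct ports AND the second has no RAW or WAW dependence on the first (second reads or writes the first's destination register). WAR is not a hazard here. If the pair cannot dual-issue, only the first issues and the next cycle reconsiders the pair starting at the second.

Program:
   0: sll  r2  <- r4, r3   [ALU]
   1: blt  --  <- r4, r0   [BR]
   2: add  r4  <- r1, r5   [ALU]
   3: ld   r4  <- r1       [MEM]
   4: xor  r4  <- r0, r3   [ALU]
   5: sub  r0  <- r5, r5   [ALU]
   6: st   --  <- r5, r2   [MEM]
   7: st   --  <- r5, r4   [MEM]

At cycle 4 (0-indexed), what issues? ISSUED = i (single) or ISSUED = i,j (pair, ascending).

ISSUED = 6

[0] i0/i1  sll/blt  -- pair
[1] i2  add  -- WAW r4
[2] i3  ld  -- WAW r4
[3] i4/i5  xor/sub  -- pair
[4] i6  st  -- no-port MEM/MEM
[5] i7  st  -- tail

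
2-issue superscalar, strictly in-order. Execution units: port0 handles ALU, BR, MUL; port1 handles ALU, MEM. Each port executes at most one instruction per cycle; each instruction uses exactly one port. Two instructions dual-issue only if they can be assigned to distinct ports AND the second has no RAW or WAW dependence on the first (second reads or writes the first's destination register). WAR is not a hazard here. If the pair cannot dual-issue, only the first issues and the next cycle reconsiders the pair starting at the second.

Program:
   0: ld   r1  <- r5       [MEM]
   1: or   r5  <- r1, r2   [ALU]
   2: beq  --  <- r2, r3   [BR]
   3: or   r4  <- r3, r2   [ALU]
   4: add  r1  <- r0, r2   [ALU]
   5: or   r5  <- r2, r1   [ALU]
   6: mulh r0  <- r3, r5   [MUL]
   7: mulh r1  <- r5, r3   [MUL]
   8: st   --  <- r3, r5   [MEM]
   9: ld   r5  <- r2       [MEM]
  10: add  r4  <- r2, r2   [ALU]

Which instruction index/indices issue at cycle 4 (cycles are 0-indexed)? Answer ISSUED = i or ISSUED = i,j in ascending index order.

ISSUED = 6

0. ld.MEM @i0  | RAW r1
1. or.ALU;beq.BR @i1&i2  | 2-wide
2. or.ALU;add.ALU @i3&i4  | 2-wide
3. or.ALU @i5  | RAW r5
4. mulh.MUL @i6  | no-port MUL/MUL
5. mulh.MUL;st.MEM @i7&i8  | 2-wide
6. ld.MEM;add.ALU @i9&i10  | 2-wide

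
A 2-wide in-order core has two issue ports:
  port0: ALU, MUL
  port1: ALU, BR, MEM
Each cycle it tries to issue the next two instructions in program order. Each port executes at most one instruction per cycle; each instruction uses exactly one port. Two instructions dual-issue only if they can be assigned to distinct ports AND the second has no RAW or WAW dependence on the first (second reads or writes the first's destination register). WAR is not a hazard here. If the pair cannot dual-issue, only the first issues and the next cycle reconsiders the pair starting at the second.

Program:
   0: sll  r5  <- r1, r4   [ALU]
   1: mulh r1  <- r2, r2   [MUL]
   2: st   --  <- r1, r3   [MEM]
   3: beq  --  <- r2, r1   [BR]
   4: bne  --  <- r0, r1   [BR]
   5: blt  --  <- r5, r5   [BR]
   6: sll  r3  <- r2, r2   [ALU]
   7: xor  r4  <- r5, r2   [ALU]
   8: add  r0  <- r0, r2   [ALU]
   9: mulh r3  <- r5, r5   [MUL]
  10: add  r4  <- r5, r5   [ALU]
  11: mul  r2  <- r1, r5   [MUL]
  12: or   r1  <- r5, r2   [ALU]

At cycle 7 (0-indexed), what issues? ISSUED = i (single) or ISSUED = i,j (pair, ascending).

ISSUED = 11

t=0 i0/i1:sll/mulh ; 2-wide
t=1 i2:st ; no-port MEM/BR
t=2 i3:beq ; no-port BR/BR
t=3 i4:bne ; no-port BR/BR
t=4 i5/i6:blt/sll ; 2-wide
t=5 i7/i8:xor/add ; 2-wide
t=6 i9/i10:mulh/add ; 2-wide
t=7 i11:mul ; RAW r2
t=8 i12:or ; tail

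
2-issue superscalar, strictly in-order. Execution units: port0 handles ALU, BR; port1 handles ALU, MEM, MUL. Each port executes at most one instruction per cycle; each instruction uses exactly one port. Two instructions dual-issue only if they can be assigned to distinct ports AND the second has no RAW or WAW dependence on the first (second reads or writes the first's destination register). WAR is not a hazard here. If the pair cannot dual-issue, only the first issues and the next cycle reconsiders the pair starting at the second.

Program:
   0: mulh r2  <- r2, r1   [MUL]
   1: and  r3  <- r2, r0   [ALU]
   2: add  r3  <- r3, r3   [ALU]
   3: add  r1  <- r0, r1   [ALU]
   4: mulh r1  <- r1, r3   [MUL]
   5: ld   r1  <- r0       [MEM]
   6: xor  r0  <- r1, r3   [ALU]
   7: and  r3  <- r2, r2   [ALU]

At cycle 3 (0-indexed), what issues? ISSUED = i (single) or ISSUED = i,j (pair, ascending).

ISSUED = 4

c0: i0 mulh  RAW r2
c1: i1 and  RAW+WAW r3
c2: i2/i3 add;add  2-wide
c3: i4 mulh  no-port MUL/MEM
c4: i5 ld  RAW r1
c5: i6/i7 xor;and  2-wide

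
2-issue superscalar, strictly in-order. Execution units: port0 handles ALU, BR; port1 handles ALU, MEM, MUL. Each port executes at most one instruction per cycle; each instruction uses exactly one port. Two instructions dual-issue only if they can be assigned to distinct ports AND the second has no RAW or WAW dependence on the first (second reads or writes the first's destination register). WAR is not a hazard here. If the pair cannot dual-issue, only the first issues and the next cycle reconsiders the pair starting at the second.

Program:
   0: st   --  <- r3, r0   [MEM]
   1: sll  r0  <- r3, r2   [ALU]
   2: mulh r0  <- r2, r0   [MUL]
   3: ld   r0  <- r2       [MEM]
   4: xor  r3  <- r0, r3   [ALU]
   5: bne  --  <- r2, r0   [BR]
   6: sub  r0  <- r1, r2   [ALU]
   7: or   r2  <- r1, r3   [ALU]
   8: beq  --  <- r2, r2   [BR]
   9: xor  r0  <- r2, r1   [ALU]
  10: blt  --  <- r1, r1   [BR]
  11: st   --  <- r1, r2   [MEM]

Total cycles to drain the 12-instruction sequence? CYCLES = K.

CYCLES = 7

0. st.MEM/sll.ALU @i0+i1  | 2-wide
1. mulh.MUL @i2  | no-port MUL/MEM
2. ld.MEM @i3  | RAW r0
3. xor.ALU/bne.BR @i4+i5  | 2-wide
4. sub.ALU/or.ALU @i6+i7  | 2-wide
5. beq.BR/xor.ALU @i8+i9  | 2-wide
6. blt.BR/st.MEM @i10+i11  | 2-wide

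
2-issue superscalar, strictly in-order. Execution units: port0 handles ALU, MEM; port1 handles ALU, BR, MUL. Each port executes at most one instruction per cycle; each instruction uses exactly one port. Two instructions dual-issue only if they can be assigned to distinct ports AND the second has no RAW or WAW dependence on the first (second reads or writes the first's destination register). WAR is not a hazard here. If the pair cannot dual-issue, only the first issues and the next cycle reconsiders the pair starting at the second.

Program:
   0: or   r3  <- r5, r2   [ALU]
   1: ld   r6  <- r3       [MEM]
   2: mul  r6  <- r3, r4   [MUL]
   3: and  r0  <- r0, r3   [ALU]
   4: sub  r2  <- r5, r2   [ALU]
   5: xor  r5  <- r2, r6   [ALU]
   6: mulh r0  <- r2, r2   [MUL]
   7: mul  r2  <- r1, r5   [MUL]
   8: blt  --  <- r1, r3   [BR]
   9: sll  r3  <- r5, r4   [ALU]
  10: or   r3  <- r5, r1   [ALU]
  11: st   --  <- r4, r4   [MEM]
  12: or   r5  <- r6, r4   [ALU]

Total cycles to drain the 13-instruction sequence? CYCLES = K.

CYCLES = 9

  cy0 -> i0 (or) RAW r3
  cy1 -> i1 (ld) WAW r6
  cy2 -> i2,i3 (mul;and) dual
  cy3 -> i4 (sub) RAW r2
  cy4 -> i5,i6 (xor;mulh) dual
  cy5 -> i7 (mul) no-port MUL/BR
  cy6 -> i8,i9 (blt;sll) dual
  cy7 -> i10,i11 (or;st) dual
  cy8 -> i12 (or) tail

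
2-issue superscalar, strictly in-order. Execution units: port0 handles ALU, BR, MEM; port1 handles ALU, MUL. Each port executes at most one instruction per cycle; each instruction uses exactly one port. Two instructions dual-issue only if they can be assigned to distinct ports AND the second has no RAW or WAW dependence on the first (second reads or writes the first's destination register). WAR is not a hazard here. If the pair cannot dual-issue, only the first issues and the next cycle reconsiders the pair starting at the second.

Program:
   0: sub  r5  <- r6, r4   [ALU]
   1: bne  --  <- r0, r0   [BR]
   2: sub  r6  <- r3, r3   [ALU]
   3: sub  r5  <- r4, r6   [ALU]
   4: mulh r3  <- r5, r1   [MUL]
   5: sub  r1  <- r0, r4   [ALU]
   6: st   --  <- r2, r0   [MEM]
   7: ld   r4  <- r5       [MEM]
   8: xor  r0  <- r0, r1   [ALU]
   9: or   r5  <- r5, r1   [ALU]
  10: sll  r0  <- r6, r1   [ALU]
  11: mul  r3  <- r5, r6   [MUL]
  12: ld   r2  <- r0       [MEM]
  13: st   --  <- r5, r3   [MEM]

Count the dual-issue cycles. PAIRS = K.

#0 head=0: sub bne i0/i1 pair
#1 head=2: sub i2 RAW r6
#2 head=3: sub i3 RAW r5
#3 head=4: mulh sub i4/i5 pair
#4 head=6: st i6 no-port MEM/MEM
#5 head=7: ld xor i7/i8 pair
#6 head=9: or sll i9/i10 pair
#7 head=11: mul ld i11/i12 pair
#8 head=13: st i13 tail

PAIRS = 5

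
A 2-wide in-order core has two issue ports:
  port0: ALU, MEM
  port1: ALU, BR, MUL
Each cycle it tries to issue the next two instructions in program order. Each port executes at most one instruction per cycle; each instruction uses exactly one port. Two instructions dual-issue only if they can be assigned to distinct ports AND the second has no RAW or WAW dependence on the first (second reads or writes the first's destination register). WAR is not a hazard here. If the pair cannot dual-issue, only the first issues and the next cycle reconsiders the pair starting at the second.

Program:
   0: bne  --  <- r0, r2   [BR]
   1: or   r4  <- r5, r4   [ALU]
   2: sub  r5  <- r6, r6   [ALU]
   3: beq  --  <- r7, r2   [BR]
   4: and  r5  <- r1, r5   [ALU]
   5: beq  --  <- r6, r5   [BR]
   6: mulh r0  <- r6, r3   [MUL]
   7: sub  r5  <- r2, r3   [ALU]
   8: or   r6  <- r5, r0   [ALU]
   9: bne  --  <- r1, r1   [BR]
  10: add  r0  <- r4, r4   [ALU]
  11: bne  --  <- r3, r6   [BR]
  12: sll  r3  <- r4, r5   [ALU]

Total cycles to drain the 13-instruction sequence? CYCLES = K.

CYCLES = 8

c0: i0/i1 bne/or  dual
c1: i2/i3 sub/beq  dual
c2: i4 and  RAW r5
c3: i5 beq  no-port BR/MUL
c4: i6/i7 mulh/sub  dual
c5: i8/i9 or/bne  dual
c6: i10/i11 add/bne  dual
c7: i12 sll  tail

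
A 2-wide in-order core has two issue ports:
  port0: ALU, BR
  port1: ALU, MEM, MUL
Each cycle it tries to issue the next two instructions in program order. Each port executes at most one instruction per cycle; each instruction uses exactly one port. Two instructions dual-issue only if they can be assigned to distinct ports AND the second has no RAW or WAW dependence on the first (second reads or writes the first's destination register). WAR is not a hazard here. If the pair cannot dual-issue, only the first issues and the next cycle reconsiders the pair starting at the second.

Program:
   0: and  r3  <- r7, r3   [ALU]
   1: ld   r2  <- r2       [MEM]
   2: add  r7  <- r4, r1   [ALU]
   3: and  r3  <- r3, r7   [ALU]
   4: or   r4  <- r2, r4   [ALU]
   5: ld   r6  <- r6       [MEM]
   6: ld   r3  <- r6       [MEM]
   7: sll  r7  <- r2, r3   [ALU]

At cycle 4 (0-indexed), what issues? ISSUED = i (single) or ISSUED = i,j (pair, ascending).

ISSUED = 6

0. and+ld @i0&i1  | 2-wide
1. add @i2  | RAW r7
2. and+or @i3&i4  | 2-wide
3. ld @i5  | no-port MEM/MEM
4. ld @i6  | RAW r3
5. sll @i7  | tail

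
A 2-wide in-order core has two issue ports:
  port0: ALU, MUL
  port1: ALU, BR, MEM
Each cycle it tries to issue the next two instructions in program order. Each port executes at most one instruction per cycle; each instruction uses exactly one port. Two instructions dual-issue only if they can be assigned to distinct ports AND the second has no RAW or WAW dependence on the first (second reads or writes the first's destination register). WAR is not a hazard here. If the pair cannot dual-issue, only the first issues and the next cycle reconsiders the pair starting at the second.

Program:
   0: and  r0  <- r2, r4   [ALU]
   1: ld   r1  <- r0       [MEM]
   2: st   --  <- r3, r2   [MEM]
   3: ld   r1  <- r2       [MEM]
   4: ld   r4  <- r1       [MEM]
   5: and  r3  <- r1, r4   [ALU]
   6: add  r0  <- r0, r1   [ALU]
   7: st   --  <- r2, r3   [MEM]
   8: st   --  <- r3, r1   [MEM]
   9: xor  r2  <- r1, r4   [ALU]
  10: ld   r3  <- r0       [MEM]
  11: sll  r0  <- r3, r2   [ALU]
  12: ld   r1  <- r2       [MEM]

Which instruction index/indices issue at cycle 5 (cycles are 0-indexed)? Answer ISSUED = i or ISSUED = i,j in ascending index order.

ISSUED = 5,6

  cy0 -> i0 (and.ALU) RAW r0
  cy1 -> i1 (ld.MEM) no-port MEM/MEM
  cy2 -> i2 (st.MEM) no-port MEM/MEM
  cy3 -> i3 (ld.MEM) no-port MEM/MEM
  cy4 -> i4 (ld.MEM) RAW r4
  cy5 -> i5&i6 (and.ALU+add.ALU) 2-wide
  cy6 -> i7 (st.MEM) no-port MEM/MEM
  cy7 -> i8&i9 (st.MEM+xor.ALU) 2-wide
  cy8 -> i10 (ld.MEM) RAW r3
  cy9 -> i11&i12 (sll.ALU+ld.MEM) 2-wide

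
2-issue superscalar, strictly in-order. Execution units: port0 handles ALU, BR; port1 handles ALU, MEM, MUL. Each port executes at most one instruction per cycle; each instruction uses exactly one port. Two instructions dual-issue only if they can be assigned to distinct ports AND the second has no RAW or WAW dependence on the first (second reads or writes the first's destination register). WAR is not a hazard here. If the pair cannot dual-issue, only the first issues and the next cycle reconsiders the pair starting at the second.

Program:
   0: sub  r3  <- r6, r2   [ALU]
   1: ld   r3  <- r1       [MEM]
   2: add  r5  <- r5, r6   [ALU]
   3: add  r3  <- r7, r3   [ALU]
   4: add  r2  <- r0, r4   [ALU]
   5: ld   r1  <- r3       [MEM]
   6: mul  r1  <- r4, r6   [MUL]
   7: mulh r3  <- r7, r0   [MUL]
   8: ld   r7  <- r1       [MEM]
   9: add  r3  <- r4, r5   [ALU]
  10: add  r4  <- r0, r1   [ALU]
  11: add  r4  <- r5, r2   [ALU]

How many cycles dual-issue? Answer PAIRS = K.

[0] i0  sub.ALU  -- WAW r3
[1] i1,i2  ld.MEM+add.ALU  -- 2-wide
[2] i3,i4  add.ALU+add.ALU  -- 2-wide
[3] i5  ld.MEM  -- no-port MEM/MUL
[4] i6  mul.MUL  -- no-port MUL/MUL
[5] i7  mulh.MUL  -- no-port MUL/MEM
[6] i8,i9  ld.MEM+add.ALU  -- 2-wide
[7] i10  add.ALU  -- WAW r4
[8] i11  add.ALU  -- tail

PAIRS = 3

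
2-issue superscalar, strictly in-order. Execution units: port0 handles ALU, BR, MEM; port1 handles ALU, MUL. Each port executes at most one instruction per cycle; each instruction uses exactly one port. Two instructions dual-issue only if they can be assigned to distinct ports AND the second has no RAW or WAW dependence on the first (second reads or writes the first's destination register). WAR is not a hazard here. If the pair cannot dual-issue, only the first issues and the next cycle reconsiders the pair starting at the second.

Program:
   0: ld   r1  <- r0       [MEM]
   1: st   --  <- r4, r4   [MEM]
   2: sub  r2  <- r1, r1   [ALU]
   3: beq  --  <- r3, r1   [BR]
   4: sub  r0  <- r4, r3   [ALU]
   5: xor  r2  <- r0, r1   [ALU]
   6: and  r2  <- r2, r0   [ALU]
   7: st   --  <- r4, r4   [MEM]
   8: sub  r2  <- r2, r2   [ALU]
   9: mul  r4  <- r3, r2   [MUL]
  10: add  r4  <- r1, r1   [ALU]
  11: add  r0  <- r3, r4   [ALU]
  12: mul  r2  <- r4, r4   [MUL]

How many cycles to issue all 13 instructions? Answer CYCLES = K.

[0] i0  ld  -- no-port MEM/MEM
[1] i1/i2  st;sub  -- dual
[2] i3/i4  beq;sub  -- dual
[3] i5  xor  -- RAW+WAW r2
[4] i6/i7  and;st  -- dual
[5] i8  sub  -- RAW r2
[6] i9  mul  -- WAW r4
[7] i10  add  -- RAW r4
[8] i11/i12  add;mul  -- dual

CYCLES = 9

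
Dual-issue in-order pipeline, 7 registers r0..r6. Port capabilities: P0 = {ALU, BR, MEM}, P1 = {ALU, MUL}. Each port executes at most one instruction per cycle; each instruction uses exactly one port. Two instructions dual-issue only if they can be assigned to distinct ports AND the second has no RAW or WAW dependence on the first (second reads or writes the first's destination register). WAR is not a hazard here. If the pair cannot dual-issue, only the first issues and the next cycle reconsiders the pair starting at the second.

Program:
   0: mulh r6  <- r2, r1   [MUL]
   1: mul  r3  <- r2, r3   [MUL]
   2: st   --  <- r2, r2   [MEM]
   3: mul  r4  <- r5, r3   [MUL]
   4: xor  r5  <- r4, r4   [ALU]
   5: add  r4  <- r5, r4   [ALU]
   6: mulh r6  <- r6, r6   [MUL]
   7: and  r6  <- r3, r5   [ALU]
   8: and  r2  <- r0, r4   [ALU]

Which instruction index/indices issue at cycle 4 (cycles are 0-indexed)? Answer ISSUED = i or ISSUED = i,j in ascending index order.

0. mulh @i0  | no-port MUL/MUL
1. mul st @i1,i2  | 2-wide
2. mul @i3  | RAW r4
3. xor @i4  | RAW r5
4. add mulh @i5,i6  | 2-wide
5. and and @i7,i8  | 2-wide

ISSUED = 5,6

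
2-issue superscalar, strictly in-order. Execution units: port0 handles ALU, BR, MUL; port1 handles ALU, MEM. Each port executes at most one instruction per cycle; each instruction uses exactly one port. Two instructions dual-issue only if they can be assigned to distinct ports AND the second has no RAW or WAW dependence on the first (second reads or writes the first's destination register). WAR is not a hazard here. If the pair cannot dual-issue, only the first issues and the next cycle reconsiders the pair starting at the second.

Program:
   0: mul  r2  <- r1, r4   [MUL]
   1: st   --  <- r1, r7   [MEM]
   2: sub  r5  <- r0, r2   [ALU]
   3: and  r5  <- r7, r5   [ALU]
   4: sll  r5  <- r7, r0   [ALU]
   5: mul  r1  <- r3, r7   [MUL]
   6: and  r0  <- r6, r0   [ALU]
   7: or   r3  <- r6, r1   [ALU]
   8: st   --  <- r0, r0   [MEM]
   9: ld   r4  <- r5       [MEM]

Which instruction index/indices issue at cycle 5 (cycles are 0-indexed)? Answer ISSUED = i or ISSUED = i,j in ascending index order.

0. mul.MUL;st.MEM @i0&i1  | 2-wide
1. sub.ALU @i2  | RAW+WAW r5
2. and.ALU @i3  | WAW r5
3. sll.ALU;mul.MUL @i4&i5  | 2-wide
4. and.ALU;or.ALU @i6&i7  | 2-wide
5. st.MEM @i8  | no-port MEM/MEM
6. ld.MEM @i9  | tail

ISSUED = 8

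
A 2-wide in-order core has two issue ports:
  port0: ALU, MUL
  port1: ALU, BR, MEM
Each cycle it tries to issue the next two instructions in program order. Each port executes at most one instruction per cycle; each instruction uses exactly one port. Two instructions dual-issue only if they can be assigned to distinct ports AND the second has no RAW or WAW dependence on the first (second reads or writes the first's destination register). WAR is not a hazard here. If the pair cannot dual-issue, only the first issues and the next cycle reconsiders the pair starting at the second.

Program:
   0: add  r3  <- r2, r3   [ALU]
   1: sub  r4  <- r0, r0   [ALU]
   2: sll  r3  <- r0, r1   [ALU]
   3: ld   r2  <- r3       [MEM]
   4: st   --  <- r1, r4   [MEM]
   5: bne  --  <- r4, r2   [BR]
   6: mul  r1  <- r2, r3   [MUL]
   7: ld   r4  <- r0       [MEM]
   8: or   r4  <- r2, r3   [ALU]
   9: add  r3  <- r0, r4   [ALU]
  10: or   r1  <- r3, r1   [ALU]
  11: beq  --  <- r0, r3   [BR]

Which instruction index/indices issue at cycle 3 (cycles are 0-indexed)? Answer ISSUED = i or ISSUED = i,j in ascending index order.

ISSUED = 4

t=0 i0/i1:add.ALU/sub.ALU ; 2-wide
t=1 i2:sll.ALU ; RAW r3
t=2 i3:ld.MEM ; no-port MEM/MEM
t=3 i4:st.MEM ; no-port MEM/BR
t=4 i5/i6:bne.BR/mul.MUL ; 2-wide
t=5 i7:ld.MEM ; WAW r4
t=6 i8:or.ALU ; RAW r4
t=7 i9:add.ALU ; RAW r3
t=8 i10/i11:or.ALU/beq.BR ; 2-wide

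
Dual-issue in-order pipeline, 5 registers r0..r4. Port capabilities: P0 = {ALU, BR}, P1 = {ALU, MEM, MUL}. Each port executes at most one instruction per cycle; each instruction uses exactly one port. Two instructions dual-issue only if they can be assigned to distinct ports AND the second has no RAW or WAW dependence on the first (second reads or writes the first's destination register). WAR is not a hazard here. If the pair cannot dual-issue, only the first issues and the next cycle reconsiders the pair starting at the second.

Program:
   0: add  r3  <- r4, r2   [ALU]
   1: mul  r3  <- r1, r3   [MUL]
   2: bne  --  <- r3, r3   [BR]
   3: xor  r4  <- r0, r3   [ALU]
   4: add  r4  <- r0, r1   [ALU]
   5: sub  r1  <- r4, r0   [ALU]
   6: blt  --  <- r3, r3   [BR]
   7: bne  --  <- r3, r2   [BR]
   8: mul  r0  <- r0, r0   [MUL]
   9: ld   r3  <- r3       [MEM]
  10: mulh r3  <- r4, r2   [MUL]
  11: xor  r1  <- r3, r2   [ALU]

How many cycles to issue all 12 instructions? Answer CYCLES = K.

c0: i0 add  RAW+WAW r3
c1: i1 mul  RAW r3
c2: i2/i3 bne;xor  dual
c3: i4 add  RAW r4
c4: i5/i6 sub;blt  dual
c5: i7/i8 bne;mul  dual
c6: i9 ld  no-port MEM/MUL
c7: i10 mulh  RAW r3
c8: i11 xor  tail

CYCLES = 9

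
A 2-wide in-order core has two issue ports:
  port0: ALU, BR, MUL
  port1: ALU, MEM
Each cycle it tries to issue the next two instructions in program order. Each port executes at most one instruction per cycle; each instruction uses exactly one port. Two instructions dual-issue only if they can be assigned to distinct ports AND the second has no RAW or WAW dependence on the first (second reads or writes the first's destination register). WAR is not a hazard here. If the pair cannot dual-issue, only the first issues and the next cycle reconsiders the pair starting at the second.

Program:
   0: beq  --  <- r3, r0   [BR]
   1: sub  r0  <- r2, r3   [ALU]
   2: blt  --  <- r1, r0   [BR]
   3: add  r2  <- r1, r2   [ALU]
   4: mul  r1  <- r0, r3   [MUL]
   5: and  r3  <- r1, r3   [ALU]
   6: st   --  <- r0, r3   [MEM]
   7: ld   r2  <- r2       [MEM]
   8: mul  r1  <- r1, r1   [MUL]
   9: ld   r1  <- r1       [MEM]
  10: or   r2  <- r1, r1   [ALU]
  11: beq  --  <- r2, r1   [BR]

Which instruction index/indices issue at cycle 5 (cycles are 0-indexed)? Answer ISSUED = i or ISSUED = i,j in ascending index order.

0. beq.BR+sub.ALU @i0+i1  | pair
1. blt.BR+add.ALU @i2+i3  | pair
2. mul.MUL @i4  | RAW r1
3. and.ALU @i5  | RAW r3
4. st.MEM @i6  | no-port MEM/MEM
5. ld.MEM+mul.MUL @i7+i8  | pair
6. ld.MEM @i9  | RAW r1
7. or.ALU @i10  | RAW r2
8. beq.BR @i11  | tail

ISSUED = 7,8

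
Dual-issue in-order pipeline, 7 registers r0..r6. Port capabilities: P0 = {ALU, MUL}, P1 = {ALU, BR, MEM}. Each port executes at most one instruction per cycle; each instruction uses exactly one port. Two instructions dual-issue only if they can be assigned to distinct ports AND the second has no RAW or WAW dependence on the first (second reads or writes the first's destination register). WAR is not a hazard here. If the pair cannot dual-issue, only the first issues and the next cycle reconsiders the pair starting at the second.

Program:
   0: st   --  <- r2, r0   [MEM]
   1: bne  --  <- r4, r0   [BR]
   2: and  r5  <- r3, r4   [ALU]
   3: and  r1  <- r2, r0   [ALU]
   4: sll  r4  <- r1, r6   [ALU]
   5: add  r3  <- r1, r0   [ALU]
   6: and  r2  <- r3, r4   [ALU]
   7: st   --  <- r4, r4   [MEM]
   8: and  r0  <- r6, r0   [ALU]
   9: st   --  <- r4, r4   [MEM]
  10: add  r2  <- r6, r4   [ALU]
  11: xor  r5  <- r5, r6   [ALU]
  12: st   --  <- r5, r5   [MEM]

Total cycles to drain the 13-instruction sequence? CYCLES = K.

t=0 i0:st.MEM ; no-port MEM/BR
t=1 i1/i2:bne.BR+and.ALU ; 2-wide
t=2 i3:and.ALU ; RAW r1
t=3 i4/i5:sll.ALU+add.ALU ; 2-wide
t=4 i6/i7:and.ALU+st.MEM ; 2-wide
t=5 i8/i9:and.ALU+st.MEM ; 2-wide
t=6 i10/i11:add.ALU+xor.ALU ; 2-wide
t=7 i12:st.MEM ; tail

CYCLES = 8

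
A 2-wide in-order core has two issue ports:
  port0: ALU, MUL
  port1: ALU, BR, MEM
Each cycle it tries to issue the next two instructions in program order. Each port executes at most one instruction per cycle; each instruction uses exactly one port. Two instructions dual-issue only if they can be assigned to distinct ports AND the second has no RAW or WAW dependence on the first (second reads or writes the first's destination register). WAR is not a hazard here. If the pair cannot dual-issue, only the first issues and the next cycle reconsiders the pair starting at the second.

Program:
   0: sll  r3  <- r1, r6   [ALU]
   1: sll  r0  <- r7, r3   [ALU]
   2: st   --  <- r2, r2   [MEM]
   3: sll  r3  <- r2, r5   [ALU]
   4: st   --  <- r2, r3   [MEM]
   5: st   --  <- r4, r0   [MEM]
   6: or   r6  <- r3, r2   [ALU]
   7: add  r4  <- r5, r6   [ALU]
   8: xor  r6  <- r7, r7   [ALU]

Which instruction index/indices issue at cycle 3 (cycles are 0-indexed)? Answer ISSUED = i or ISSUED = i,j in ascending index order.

ISSUED = 4

c0: i0 sll  RAW r3
c1: i1+i2 sll;st  2-wide
c2: i3 sll  RAW r3
c3: i4 st  no-port MEM/MEM
c4: i5+i6 st;or  2-wide
c5: i7+i8 add;xor  2-wide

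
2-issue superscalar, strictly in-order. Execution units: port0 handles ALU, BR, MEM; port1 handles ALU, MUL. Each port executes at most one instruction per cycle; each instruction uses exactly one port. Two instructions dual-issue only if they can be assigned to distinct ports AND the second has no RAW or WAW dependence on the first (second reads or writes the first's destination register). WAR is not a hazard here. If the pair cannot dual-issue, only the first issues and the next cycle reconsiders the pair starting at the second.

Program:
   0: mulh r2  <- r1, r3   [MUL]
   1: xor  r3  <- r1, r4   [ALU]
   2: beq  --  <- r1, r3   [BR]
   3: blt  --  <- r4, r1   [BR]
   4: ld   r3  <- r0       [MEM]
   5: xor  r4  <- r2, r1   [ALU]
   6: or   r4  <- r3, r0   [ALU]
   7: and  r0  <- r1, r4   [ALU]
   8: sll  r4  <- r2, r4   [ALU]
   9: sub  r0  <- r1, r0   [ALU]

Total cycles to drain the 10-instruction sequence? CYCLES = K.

CYCLES = 7

c0: i0/i1 mulh/xor  dual
c1: i2 beq  no-port BR/BR
c2: i3 blt  no-port BR/MEM
c3: i4/i5 ld/xor  dual
c4: i6 or  RAW r4
c5: i7/i8 and/sll  dual
c6: i9 sub  tail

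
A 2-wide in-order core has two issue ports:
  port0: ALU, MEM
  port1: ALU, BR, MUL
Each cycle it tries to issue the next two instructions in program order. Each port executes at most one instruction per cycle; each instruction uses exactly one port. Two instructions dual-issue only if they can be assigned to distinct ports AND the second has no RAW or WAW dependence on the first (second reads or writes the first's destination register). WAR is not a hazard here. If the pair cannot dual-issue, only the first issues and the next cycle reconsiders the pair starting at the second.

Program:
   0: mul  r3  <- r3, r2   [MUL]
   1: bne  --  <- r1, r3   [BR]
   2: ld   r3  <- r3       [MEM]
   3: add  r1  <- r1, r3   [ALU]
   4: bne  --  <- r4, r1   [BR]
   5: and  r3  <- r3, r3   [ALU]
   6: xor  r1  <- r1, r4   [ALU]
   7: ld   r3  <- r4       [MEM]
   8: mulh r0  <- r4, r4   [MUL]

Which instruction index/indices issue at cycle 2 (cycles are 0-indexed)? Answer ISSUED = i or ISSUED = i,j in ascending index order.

ISSUED = 3

#0 head=0: mul.MUL i0 no-port MUL/BR
#1 head=1: bne.BR ld.MEM i1&i2 dual
#2 head=3: add.ALU i3 RAW r1
#3 head=4: bne.BR and.ALU i4&i5 dual
#4 head=6: xor.ALU ld.MEM i6&i7 dual
#5 head=8: mulh.MUL i8 tail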